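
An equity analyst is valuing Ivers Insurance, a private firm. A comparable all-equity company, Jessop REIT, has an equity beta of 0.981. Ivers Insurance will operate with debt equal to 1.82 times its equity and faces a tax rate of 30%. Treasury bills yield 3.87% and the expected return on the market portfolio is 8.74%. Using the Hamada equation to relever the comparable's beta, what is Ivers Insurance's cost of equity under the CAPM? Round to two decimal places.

β_L = β_U × [1 + (1 − t)(D/E)] = 0.981 × [1 + (1 − 0.30) × 1.82]
    = 0.981 × [1 + 0.70 × 1.82] = 0.981 × 2.2740 = 2.2308
MRP = 8.74% − 3.87% = 4.87%
E(R) = R_f + β_L × MRP = 3.87% + 2.2308 × 4.87% = 14.73%

14.73%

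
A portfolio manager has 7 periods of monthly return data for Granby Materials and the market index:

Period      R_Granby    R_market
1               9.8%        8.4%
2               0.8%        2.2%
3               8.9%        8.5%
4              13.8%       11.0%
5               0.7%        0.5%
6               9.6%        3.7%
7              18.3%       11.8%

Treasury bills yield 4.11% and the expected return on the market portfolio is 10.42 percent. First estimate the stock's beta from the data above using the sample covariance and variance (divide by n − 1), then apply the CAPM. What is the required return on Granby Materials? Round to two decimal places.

Mean R_i = (9.8 + 0.8 + 8.9 + 13.8 + 0.7 + 9.6 + 18.3) / 7 = 8.8429%
Mean R_m = (8.4 + 2.2 + 8.5 + 11.0 + 0.5 + 3.7 + 11.8) / 7 = 6.5857%
Σ(R_i − R̄_i)(R_m − R̄_m) = 155.6843  ⇒  Cov = 155.6843 / 6 = 25.9474
Σ(R_m − R̄_m)² = 118.2286  ⇒  Var(R_m) = 118.2286 / 6 = 19.7048
β = Cov / Var(R_m) = 25.9474 / 19.7048 = 1.3168
MRP = 10.42% − 4.11% = 6.31%
E(R) = R_f + β × MRP = 4.11% + 1.3168 × 6.31% = 12.42%

12.42%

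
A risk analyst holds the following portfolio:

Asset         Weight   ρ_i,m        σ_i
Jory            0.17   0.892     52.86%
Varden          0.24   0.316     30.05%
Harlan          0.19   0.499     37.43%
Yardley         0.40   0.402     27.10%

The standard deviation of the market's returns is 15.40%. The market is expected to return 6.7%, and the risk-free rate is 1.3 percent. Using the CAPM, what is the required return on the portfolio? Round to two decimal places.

β_Jory = 0.892 × 52.86% / 15.40% = 3.0618
β_Varden = 0.316 × 30.05% / 15.40% = 0.6166
β_Harlan = 0.499 × 37.43% / 15.40% = 1.2128
β_Yardley = 0.402 × 27.10% / 15.40% = 0.7074
β_P = Σ w_i β_i = 0.17×3.0618 + 0.24×0.6166 + 0.19×1.2128 + 0.40×0.7074 = 1.1819
MRP = 6.7% − 1.3% = 5.40%
E(R_P) = R_f + β_P × MRP = 1.3% + 1.1819 × 5.4% = 7.68%

7.68%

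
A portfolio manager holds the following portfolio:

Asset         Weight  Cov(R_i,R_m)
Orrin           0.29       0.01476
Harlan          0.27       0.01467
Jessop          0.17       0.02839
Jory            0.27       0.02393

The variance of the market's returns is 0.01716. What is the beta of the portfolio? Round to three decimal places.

1.138

β_Orrin = 0.01476 / 0.01716 = 0.8601
β_Harlan = 0.01467 / 0.01716 = 0.8549
β_Jessop = 0.02839 / 0.01716 = 1.6544
β_Jory = 0.02393 / 0.01716 = 1.3945
β_P = Σ w_i β_i = 0.29×0.8601 + 0.27×0.8549 + 0.17×1.6544 + 0.27×1.3945 = 1.1380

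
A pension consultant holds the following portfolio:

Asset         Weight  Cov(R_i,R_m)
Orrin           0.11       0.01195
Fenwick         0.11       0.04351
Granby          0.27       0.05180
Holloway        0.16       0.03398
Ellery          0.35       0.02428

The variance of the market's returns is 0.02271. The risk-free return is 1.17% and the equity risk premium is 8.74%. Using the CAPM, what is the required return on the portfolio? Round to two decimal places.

14.26%

β_Orrin = 0.01195 / 0.02271 = 0.5262
β_Fenwick = 0.04351 / 0.02271 = 1.9159
β_Granby = 0.05180 / 0.02271 = 2.2809
β_Holloway = 0.03398 / 0.02271 = 1.4963
β_Ellery = 0.02428 / 0.02271 = 1.0691
β_P = Σ w_i β_i = 0.11×0.5262 + 0.11×1.9159 + 0.27×2.2809 + 0.16×1.4963 + 0.35×1.0691 = 1.4981
E(R_P) = R_f + β_P × MRP = 1.17% + 1.4981 × 8.74% = 14.26%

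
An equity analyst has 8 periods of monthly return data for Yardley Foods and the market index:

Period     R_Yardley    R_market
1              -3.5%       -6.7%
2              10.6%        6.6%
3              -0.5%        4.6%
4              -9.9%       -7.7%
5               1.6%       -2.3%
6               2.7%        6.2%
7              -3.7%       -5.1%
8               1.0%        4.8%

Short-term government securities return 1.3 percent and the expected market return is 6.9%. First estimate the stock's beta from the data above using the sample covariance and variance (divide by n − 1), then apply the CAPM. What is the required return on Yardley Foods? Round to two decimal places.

5.67%

Mean R_i = (-3.5 + 10.6 − 0.5 − 9.9 + 1.6 + 2.7 − 3.7 + 1.0) / 8 = -0.2125%
Mean R_m = (-6.7 + 6.6 + 4.6 − 7.7 − 2.3 + 6.2 − 5.1 + 4.8) / 8 = 0.0500%
Σ(R_i − R̄_i)(R_m − R̄_m) = 204.1550  ⇒  Cov = 204.1550 / 7 = 29.1650
Σ(R_m − R̄_m)² = 261.6600  ⇒  Var(R_m) = 261.6600 / 7 = 37.3800
β = Cov / Var(R_m) = 29.1650 / 37.3800 = 0.7802
MRP = 6.9% − 1.3% = 5.60%
E(R) = R_f + β × MRP = 1.3% + 0.7802 × 5.6% = 5.67%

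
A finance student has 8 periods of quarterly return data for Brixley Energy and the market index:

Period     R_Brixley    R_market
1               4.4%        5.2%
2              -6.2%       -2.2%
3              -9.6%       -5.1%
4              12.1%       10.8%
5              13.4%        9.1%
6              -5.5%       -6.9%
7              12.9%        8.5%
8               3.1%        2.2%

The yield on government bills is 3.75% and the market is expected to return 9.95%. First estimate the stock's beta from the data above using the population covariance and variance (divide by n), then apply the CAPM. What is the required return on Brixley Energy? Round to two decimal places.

Mean R_i = (4.4 − 6.2 − 9.6 + 12.1 + 13.4 − 5.5 + 12.9 + 3.1) / 8 = 3.0750%
Mean R_m = (5.2 − 2.2 − 5.1 + 10.8 + 9.1 − 6.9 + 8.5 + 2.2) / 8 = 2.7000%
Σ(R_i − R̄_i)(R_m − R̄_m) = 426.1000  ⇒  Cov = 426.1000 / 8 = 53.2625
Σ(R_m − R̄_m)² = 323.7200  ⇒  Var(R_m) = 323.7200 / 8 = 40.4650
β = Cov / Var(R_m) = 53.2625 / 40.4650 = 1.3163
MRP = 9.95% − 3.75% = 6.20%
E(R) = R_f + β × MRP = 3.75% + 1.3163 × 6.20% = 11.91%

11.91%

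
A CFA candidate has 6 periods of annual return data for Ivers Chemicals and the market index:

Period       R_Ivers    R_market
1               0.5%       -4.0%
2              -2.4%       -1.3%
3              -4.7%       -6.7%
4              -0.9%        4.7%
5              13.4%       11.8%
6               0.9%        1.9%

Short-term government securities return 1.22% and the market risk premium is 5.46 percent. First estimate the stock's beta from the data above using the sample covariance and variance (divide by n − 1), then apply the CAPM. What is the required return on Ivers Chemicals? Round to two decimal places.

Mean R_i = (0.5 − 2.4 − 4.7 − 0.9 + 13.4 + 0.9) / 6 = 1.1333%
Mean R_m = (-4.0 − 1.3 − 6.7 + 4.7 + 11.8 + 1.9) / 6 = 1.0667%
Σ(R_i − R̄_i)(R_m − R̄_m) = 180.9567  ⇒  Cov = 180.9567 / 5 = 36.1913
Σ(R_m − R̄_m)² = 220.6933  ⇒  Var(R_m) = 220.6933 / 5 = 44.1387
β = Cov / Var(R_m) = 36.1913 / 44.1387 = 0.8199
E(R) = R_f + β × MRP = 1.22% + 0.8199 × 5.46% = 5.70%

5.70%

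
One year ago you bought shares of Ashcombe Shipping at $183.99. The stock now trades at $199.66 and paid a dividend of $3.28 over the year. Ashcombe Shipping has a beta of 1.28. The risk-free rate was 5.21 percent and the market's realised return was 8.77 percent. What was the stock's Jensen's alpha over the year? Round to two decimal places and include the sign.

Realised HPR = (P1 + D1 − P0) / P0 = (199.66 + 3.28 − 183.99) / 183.99 = 18.95 / 183.99 = 10.2995%
MRP = 8.77% − 5.21% = 3.56%
CAPM required = R_f + β·MRP = 5.21% + 1.28 × 3.56% = 9.7668%
α = realised − required = 10.2995% − 9.7668% = +0.53%

+0.53%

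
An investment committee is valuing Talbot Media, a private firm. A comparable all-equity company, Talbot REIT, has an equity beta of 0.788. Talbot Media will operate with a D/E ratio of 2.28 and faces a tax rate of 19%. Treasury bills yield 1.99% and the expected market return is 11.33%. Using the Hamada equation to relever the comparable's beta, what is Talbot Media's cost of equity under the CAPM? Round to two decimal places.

22.94%

β_L = β_U × [1 + (1 − t)(D/E)] = 0.788 × [1 + (1 − 0.19) × 2.28]
    = 0.788 × [1 + 0.81 × 2.28] = 0.788 × 2.8468 = 2.2433
MRP = 11.33% − 1.99% = 9.34%
E(R) = R_f + β_L × MRP = 1.99% + 2.2433 × 9.34% = 22.94%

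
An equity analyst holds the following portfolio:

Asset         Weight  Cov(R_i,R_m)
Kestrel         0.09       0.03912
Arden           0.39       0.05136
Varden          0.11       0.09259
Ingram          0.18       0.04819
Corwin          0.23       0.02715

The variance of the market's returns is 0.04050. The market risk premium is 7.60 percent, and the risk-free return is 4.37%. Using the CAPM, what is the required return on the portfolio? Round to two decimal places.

13.50%

β_Kestrel = 0.03912 / 0.04050 = 0.9659
β_Arden = 0.05136 / 0.04050 = 1.2681
β_Varden = 0.09259 / 0.04050 = 2.2862
β_Ingram = 0.04819 / 0.04050 = 1.1899
β_Corwin = 0.02715 / 0.04050 = 0.6704
β_P = Σ w_i β_i = 0.09×0.9659 + 0.39×1.2681 + 0.11×2.2862 + 0.18×1.1899 + 0.23×0.6704 = 1.2013
E(R_P) = R_f + β_P × MRP = 4.37% + 1.2013 × 7.60% = 13.50%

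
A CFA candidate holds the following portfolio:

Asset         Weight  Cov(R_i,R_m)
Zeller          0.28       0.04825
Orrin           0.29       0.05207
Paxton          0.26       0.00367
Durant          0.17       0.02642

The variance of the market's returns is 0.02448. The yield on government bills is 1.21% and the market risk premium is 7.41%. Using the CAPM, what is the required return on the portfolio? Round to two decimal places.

11.52%

β_Zeller = 0.04825 / 0.02448 = 1.9710
β_Orrin = 0.05207 / 0.02448 = 2.1270
β_Paxton = 0.00367 / 0.02448 = 0.1499
β_Durant = 0.02642 / 0.02448 = 1.0792
β_P = Σ w_i β_i = 0.28×1.9710 + 0.29×2.1270 + 0.26×0.1499 + 0.17×1.0792 = 1.3911
E(R_P) = R_f + β_P × MRP = 1.21% + 1.3911 × 7.41% = 11.52%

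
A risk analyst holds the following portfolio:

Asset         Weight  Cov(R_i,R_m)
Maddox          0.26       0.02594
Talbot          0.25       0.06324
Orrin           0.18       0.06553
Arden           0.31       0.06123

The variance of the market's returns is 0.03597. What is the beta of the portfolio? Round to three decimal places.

1.483

β_Maddox = 0.02594 / 0.03597 = 0.7212
β_Talbot = 0.06324 / 0.03597 = 1.7581
β_Orrin = 0.06553 / 0.03597 = 1.8218
β_Arden = 0.06123 / 0.03597 = 1.7023
β_P = Σ w_i β_i = 0.26×0.7212 + 0.25×1.7581 + 0.18×1.8218 + 0.31×1.7023 = 1.4827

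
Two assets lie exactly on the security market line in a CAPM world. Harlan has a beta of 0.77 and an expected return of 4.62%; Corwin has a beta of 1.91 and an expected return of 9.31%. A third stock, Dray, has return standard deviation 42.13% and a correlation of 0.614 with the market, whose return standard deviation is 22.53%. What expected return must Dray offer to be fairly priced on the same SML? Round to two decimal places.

MRP = (9.31% − 4.62%) / (1.91 − 0.77) = 4.1140%
R_f = 4.62% − 0.77 × 4.1140% = 1.4522%
β_Dray = ρ·σ_i/σ_m = 0.614 × 42.13 / 22.53 = 1.1482
E(R_Dray) = R_f + β × MRP = 1.4522% + 1.1482 × 4.1140% = 6.18%

6.18%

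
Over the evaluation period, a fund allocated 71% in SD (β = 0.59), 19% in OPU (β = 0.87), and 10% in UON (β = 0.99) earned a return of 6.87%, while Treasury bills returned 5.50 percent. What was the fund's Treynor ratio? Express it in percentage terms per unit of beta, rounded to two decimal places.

2.01%

β_P = 0.71×0.59 + 0.19×0.87 + 0.10×0.99 = 0.6832
Treynor = (R_P − R_f) / β_P = (6.87% − 5.50%) / 0.6832 = 1.37% / 0.6832 = 2.01%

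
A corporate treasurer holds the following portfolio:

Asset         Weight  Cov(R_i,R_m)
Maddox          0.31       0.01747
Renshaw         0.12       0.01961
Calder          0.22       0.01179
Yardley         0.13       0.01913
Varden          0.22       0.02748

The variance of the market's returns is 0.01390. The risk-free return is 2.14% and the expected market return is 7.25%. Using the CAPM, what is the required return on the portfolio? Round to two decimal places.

β_Maddox = 0.01747 / 0.01390 = 1.2568
β_Renshaw = 0.01961 / 0.01390 = 1.4108
β_Calder = 0.01179 / 0.01390 = 0.8482
β_Yardley = 0.01913 / 0.01390 = 1.3763
β_Varden = 0.02748 / 0.01390 = 1.9770
β_P = Σ w_i β_i = 0.31×1.2568 + 0.12×1.4108 + 0.22×0.8482 + 0.13×1.3763 + 0.22×1.9770 = 1.3594
MRP = 7.25% − 2.14% = 5.11%
E(R_P) = R_f + β_P × MRP = 2.14% + 1.3594 × 5.11% = 9.09%

9.09%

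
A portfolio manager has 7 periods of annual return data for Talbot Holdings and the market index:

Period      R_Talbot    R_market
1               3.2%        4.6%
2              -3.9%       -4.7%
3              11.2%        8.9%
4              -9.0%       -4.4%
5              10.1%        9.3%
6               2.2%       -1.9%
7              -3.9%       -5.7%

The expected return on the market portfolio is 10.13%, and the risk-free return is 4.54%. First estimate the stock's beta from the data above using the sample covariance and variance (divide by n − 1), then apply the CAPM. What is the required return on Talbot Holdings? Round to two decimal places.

10.49%

Mean R_i = (3.2 − 3.9 + 11.2 − 9.0 + 10.1 + 2.2 − 3.9) / 7 = 1.4143%
Mean R_m = (4.6 − 4.7 + 8.9 − 4.4 + 9.3 − 1.9 − 5.7) / 7 = 0.8714%
Σ(R_i − R̄_i)(R_m − R̄_m) = 275.6829  ⇒  Cov = 275.6829 / 6 = 45.9472
Σ(R_m − R̄_m)² = 259.0943  ⇒  Var(R_m) = 259.0943 / 6 = 43.1824
β = Cov / Var(R_m) = 45.9472 / 43.1824 = 1.0640
MRP = 10.13% − 4.54% = 5.59%
E(R) = R_f + β × MRP = 4.54% + 1.0640 × 5.59% = 10.49%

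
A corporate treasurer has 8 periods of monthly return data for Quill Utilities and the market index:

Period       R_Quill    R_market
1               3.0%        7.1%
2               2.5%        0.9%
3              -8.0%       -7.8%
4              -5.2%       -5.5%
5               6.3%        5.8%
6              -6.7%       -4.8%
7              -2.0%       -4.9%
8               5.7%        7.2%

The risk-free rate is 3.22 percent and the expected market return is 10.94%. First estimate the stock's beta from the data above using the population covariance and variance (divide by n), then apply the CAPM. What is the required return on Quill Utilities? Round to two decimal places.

Mean R_i = (3.0 + 2.5 − 8.0 − 5.2 + 6.3 − 6.7 − 2.0 + 5.7) / 8 = -0.5500%
Mean R_m = (7.1 + 0.9 − 7.8 − 5.5 + 5.8 − 4.8 − 4.9 + 7.2) / 8 = -0.2500%
Σ(R_i − R̄_i)(R_m − R̄_m) = 232.9900  ⇒  Cov = 232.9900 / 8 = 29.1238
Σ(R_m − R̄_m)² = 274.3400  ⇒  Var(R_m) = 274.3400 / 8 = 34.2925
β = Cov / Var(R_m) = 29.1238 / 34.2925 = 0.8493
MRP = 10.94% − 3.22% = 7.72%
E(R) = R_f + β × MRP = 3.22% + 0.8493 × 7.72% = 9.78%

9.78%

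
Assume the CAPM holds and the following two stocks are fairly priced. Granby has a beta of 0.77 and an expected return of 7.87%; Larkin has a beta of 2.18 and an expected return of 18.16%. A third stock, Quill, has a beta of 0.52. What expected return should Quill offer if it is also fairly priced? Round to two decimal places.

MRP (SML slope) = (18.16% − 7.87%) / (2.18 − 0.77) = 10.29% / 1.41 = 7.2979%
R_f (intercept) = 7.87% − 0.77 × 7.2979% = 2.2506%
E(R_Quill) = R_f + β × MRP = 2.2506% + 0.52 × 7.2979% = 6.05%

6.05%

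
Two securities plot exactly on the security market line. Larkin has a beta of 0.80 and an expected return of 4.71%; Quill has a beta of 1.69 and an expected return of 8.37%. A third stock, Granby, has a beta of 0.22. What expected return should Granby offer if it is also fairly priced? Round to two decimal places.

2.32%

MRP (SML slope) = (8.37% − 4.71%) / (1.69 − 0.80) = 3.66% / 0.89 = 4.1124%
R_f (intercept) = 4.71% − 0.80 × 4.1124% = 1.4201%
E(R_Granby) = R_f + β × MRP = 1.4201% + 0.22 × 4.1124% = 2.32%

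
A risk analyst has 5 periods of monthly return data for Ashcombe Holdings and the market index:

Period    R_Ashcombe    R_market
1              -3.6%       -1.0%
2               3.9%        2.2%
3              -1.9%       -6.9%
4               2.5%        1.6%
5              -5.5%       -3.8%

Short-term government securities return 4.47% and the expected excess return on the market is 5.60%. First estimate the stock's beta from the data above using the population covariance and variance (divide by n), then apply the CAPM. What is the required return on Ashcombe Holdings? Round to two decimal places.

Mean R_i = (-3.6 + 3.9 − 1.9 + 2.5 − 5.5) / 5 = -0.9200%
Mean R_m = (-1.0 + 2.2 − 6.9 + 1.6 − 3.8) / 5 = -1.5800%
Σ(R_i − R̄_i)(R_m − R̄_m) = 42.9220  ⇒  Cov = 42.9220 / 5 = 8.5844
Σ(R_m − R̄_m)² = 57.9680  ⇒  Var(R_m) = 57.9680 / 5 = 11.5936
β = Cov / Var(R_m) = 8.5844 / 11.5936 = 0.7404
E(R) = R_f + β × MRP = 4.47% + 0.7404 × 5.60% = 8.62%

8.62%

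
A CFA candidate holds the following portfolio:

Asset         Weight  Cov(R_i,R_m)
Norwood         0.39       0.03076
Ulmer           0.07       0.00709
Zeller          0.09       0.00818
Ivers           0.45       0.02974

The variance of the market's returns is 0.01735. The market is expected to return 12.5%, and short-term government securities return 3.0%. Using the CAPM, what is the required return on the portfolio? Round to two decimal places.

β_Norwood = 0.03076 / 0.01735 = 1.7729
β_Ulmer = 0.00709 / 0.01735 = 0.4086
β_Zeller = 0.00818 / 0.01735 = 0.4715
β_Ivers = 0.02974 / 0.01735 = 1.7141
β_P = Σ w_i β_i = 0.39×1.7729 + 0.07×0.4086 + 0.09×0.4715 + 0.45×1.7141 = 1.5338
MRP = 12.5% − 3.0% = 9.50%
E(R_P) = R_f + β_P × MRP = 3.0% + 1.5338 × 9.5% = 17.57%

17.57%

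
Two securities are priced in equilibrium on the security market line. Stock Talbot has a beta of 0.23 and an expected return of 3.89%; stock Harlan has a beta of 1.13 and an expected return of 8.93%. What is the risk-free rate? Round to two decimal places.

Both satisfy E(R) = R_f + β·MRP, so the slope of the SML is
MRP = (8.93% − 3.89%) / (1.13 − 0.23) = 5.04% / 0.90 = 5.6000%
R_f = E(R_Talbot) − β_Talbot·MRP = 3.89% − 0.23 × 5.6000% = 2.6020%

2.60%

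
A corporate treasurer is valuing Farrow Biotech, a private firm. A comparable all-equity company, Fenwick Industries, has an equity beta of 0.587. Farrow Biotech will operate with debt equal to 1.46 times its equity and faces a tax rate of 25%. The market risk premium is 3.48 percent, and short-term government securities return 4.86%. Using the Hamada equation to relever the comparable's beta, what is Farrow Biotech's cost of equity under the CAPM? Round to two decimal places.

β_L = β_U × [1 + (1 − t)(D/E)] = 0.587 × [1 + (1 − 0.25) × 1.46]
    = 0.587 × [1 + 0.75 × 1.46] = 0.587 × 2.0950 = 1.2298
E(R) = R_f + β_L × MRP = 4.86% + 1.2298 × 3.48% = 9.14%

9.14%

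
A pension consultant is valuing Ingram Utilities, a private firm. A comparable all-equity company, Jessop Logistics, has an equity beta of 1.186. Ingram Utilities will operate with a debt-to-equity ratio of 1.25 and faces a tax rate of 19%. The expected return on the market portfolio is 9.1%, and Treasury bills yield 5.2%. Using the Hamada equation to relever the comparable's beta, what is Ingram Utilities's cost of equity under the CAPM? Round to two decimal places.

β_L = β_U × [1 + (1 − t)(D/E)] = 1.186 × [1 + (1 − 0.19) × 1.25]
    = 1.186 × [1 + 0.81 × 1.25] = 1.186 × 2.0125 = 2.3868
MRP = 9.1% − 5.2% = 3.90%
E(R) = R_f + β_L × MRP = 5.2% + 2.3868 × 3.9% = 14.51%

14.51%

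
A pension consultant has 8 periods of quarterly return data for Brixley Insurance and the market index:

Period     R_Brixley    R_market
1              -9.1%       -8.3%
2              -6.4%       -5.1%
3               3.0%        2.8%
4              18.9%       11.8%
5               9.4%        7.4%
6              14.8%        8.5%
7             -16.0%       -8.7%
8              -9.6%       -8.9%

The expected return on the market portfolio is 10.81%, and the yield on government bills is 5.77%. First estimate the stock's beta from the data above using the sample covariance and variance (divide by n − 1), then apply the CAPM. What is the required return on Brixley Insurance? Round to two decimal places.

Mean R_i = (-9.1 − 6.4 + 3.0 + 18.9 + 9.4 + 14.8 − 16.0 − 9.6) / 8 = 0.6250%
Mean R_m = (-8.3 − 5.1 + 2.8 + 11.8 + 7.4 + 8.5 − 8.7 − 8.9) / 8 = -0.0625%
Σ(R_i − R̄_i)(R_m − R̄_m) = 759.9025  ⇒  Cov = 759.9025 / 7 = 108.5575
Σ(R_m − R̄_m)² = 523.8588  ⇒  Var(R_m) = 523.8588 / 7 = 74.8370
β = Cov / Var(R_m) = 108.5575 / 74.8370 = 1.4506
MRP = 10.81% − 5.77% = 5.04%
E(R) = R_f + β × MRP = 5.77% + 1.4506 × 5.04% = 13.08%

13.08%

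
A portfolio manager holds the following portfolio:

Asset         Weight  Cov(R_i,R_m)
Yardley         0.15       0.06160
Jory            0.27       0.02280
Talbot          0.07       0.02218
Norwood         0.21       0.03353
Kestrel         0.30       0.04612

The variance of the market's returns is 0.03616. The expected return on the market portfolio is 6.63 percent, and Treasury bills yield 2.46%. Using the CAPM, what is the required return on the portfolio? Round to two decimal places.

β_Yardley = 0.06160 / 0.03616 = 1.7035
β_Jory = 0.02280 / 0.03616 = 0.6305
β_Talbot = 0.02218 / 0.03616 = 0.6134
β_Norwood = 0.03353 / 0.03616 = 0.9273
β_Kestrel = 0.04612 / 0.03616 = 1.2754
β_P = Σ w_i β_i = 0.15×1.7035 + 0.27×0.6305 + 0.07×0.6134 + 0.21×0.9273 + 0.30×1.2754 = 1.0461
MRP = 6.63% − 2.46% = 4.17%
E(R_P) = R_f + β_P × MRP = 2.46% + 1.0461 × 4.17% = 6.82%

6.82%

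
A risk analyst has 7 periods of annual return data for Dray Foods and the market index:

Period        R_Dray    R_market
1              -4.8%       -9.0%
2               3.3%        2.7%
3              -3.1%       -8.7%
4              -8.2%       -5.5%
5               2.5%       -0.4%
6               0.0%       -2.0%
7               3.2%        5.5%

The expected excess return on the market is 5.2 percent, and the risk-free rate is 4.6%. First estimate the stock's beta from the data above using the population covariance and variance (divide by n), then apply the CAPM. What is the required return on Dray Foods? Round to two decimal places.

8.05%

Mean R_i = (-4.8 + 3.3 − 3.1 − 8.2 + 2.5 + 0.0 + 3.2) / 7 = -1.0143%
Mean R_m = (-9.0 + 2.7 − 8.7 − 5.5 − 0.4 − 2.0 + 5.5) / 7 = -2.4857%
Σ(R_i − R̄_i)(R_m − R̄_m) = 123.1314  ⇒  Cov = 123.1314 / 7 = 17.5902
Σ(R_m − R̄_m)² = 185.3886  ⇒  Var(R_m) = 185.3886 / 7 = 26.4841
β = Cov / Var(R_m) = 17.5902 / 26.4841 = 0.6642
E(R) = R_f + β × MRP = 4.6% + 0.6642 × 5.2% = 8.05%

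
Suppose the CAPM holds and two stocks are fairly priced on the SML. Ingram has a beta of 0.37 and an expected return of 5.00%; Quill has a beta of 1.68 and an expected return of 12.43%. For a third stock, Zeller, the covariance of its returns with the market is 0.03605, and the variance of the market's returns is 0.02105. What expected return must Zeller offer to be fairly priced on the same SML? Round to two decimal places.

MRP = (12.43% − 5.00%) / (1.68 − 0.37) = 5.6718%
R_f = 5.00% − 0.37 × 5.6718% = 2.9014%
β_Zeller = Cov / Var(R_m) = 0.03605 / 0.02105 = 1.7126
E(R_Zeller) = R_f + β × MRP = 2.9014% + 1.7126 × 5.6718% = 12.61%

12.61%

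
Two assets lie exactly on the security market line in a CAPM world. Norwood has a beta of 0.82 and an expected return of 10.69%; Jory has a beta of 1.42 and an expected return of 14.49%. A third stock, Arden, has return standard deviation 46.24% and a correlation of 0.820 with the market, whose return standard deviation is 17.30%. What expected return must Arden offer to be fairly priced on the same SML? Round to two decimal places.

MRP = (14.49% − 10.69%) / (1.42 − 0.82) = 6.3333%
R_f = 10.69% − 0.82 × 6.3333% = 5.4967%
β_Arden = ρ·σ_i/σ_m = 0.820 × 46.24 / 17.30 = 2.1917
E(R_Arden) = R_f + β × MRP = 5.4967% + 2.1917 × 6.3333% = 19.38%

19.38%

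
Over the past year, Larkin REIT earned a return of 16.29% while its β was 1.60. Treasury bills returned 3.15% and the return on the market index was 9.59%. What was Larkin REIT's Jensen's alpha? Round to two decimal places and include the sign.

+2.84%

Market excess return = 9.59% − 3.15% = 6.44%
CAPM benchmark = R_f + β(R_m − R_f) = 3.15% + 1.60 × 6.44% = 13.4540%
α = actual − benchmark = 16.29% − 13.4540% = +2.84%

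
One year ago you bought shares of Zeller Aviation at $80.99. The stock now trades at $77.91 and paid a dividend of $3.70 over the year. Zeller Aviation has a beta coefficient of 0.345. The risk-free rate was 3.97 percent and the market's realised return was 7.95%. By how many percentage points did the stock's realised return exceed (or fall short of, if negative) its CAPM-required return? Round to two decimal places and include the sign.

Realised HPR = (P1 + D1 − P0) / P0 = (77.91 + 3.70 − 80.99) / 80.99 = 0.62 / 80.99 = 0.7655%
MRP = 7.95% − 3.97% = 3.98%
CAPM required = R_f + β·MRP = 3.97% + 0.345 × 3.98% = 5.34310%
α = realised − required = 0.7655% − 5.34310% = -4.58%

-4.58%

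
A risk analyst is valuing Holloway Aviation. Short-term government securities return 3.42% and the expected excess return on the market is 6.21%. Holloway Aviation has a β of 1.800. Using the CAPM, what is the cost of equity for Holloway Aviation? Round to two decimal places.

14.60%

E(R) = R_f + β × MRP = 3.42% + 1.800 × 6.21% = 14.60%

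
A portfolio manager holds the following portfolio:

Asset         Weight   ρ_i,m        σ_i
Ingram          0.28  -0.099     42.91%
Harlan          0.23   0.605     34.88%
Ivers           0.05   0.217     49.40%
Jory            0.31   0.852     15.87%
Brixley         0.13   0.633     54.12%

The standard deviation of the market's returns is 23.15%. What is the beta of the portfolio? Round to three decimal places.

0.555

β_Ingram = -0.099 × 42.91% / 23.15% = -0.1835
β_Harlan = 0.605 × 34.88% / 23.15% = 0.9116
β_Ivers = 0.217 × 49.40% / 23.15% = 0.4631
β_Jory = 0.852 × 15.87% / 23.15% = 0.5841
β_Brixley = 0.633 × 54.12% / 23.15% = 1.4798
β_P = Σ w_i β_i = 0.28×-0.1835 + 0.23×0.9116 + 0.05×0.4631 + 0.31×0.5841 + 0.13×1.4798 = 0.5549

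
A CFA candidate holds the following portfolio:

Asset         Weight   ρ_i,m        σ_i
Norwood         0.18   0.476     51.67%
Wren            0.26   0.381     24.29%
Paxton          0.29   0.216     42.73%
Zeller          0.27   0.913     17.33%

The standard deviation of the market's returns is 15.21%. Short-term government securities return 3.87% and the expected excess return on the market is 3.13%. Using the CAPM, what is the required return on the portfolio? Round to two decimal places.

β_Norwood = 0.476 × 51.67% / 15.21% = 1.6170
β_Wren = 0.381 × 24.29% / 15.21% = 0.6084
β_Paxton = 0.216 × 42.73% / 15.21% = 0.6068
β_Zeller = 0.913 × 17.33% / 15.21% = 1.0403
β_P = Σ w_i β_i = 0.18×1.6170 + 0.26×0.6084 + 0.29×0.6068 + 0.27×1.0403 = 0.9061
E(R_P) = R_f + β_P × MRP = 3.87% + 0.9061 × 3.13% = 6.71%

6.71%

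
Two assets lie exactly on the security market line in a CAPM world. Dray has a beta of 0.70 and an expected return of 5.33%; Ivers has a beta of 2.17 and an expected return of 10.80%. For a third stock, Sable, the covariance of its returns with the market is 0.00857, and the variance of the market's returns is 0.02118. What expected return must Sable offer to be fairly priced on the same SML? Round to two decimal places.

4.23%

MRP = (10.80% − 5.33%) / (2.17 − 0.70) = 3.7211%
R_f = 5.33% − 0.70 × 3.7211% = 2.7252%
β_Sable = Cov / Var(R_m) = 0.00857 / 0.02118 = 0.4046
E(R_Sable) = R_f + β × MRP = 2.7252% + 0.4046 × 3.7211% = 4.23%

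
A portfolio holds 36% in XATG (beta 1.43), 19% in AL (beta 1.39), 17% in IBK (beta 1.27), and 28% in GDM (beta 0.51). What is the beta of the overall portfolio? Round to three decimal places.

β_P = Σ w_i β_i = 0.36×1.43 + 0.19×1.39 + 0.17×1.27 + 0.28×0.51 = 1.1376

1.138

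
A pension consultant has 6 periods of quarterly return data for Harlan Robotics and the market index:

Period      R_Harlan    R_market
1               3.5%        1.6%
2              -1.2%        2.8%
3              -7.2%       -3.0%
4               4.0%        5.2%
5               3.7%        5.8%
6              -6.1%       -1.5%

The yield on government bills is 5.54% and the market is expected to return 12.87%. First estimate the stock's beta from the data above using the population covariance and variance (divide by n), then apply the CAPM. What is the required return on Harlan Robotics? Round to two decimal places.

15.06%

Mean R_i = (3.5 − 1.2 − 7.2 + 4.0 + 3.7 − 6.1) / 6 = -0.5500%
Mean R_m = (1.6 + 2.8 − 3.0 + 5.2 + 5.8 − 1.5) / 6 = 1.8167%
Σ(R_i − R̄_i)(R_m − R̄_m) = 81.2450  ⇒  Cov = 81.2450 / 6 = 13.5408
Σ(R_m − R̄_m)² = 62.5283  ⇒  Var(R_m) = 62.5283 / 6 = 10.4214
β = Cov / Var(R_m) = 13.5408 / 10.4214 = 1.2993
MRP = 12.87% − 5.54% = 7.33%
E(R) = R_f + β × MRP = 5.54% + 1.2993 × 7.33% = 15.06%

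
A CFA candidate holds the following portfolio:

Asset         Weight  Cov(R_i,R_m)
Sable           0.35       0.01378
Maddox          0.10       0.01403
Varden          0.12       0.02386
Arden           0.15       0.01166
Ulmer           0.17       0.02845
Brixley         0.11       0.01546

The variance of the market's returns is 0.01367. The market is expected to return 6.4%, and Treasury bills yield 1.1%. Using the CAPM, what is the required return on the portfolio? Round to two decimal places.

β_Sable = 0.01378 / 0.01367 = 1.0080
β_Maddox = 0.01403 / 0.01367 = 1.0263
β_Varden = 0.02386 / 0.01367 = 1.7454
β_Arden = 0.01166 / 0.01367 = 0.8530
β_Ulmer = 0.02845 / 0.01367 = 2.0812
β_Brixley = 0.01546 / 0.01367 = 1.1309
β_P = Σ w_i β_i = 0.35×1.0080 + 0.10×1.0263 + 0.12×1.7454 + 0.15×0.8530 + 0.17×2.0812 + 0.11×1.1309 = 1.2710
MRP = 6.4% − 1.1% = 5.30%
E(R_P) = R_f + β_P × MRP = 1.1% + 1.2710 × 5.3% = 7.84%

7.84%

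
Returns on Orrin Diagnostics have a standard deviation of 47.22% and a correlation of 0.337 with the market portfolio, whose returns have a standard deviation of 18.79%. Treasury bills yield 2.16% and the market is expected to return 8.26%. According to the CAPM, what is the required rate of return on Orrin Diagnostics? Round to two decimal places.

7.33%

β = ρ × σ_i / σ_m = 0.337 × 47.22% / 18.79% = 0.8469
MRP = 8.26% − 2.16% = 6.10%
E(R) = 2.16% + 0.8469 × 6.10% = 7.33%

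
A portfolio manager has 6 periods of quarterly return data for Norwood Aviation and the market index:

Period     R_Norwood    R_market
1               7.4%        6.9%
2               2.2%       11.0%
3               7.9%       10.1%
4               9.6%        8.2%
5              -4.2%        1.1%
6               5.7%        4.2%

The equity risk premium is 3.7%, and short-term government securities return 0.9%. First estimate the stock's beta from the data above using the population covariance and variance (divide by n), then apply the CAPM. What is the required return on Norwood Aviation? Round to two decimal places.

Mean R_i = (7.4 + 2.2 + 7.9 + 9.6 − 4.2 + 5.7) / 6 = 4.7667%
Mean R_m = (6.9 + 11.0 + 10.1 + 8.2 + 1.1 + 4.2) / 6 = 6.9167%
Σ(R_i − R̄_i)(R_m − R̄_m) = 55.2733  ⇒  Cov = 55.2733 / 6 = 9.2122
Σ(R_m − R̄_m)² = 69.6683  ⇒  Var(R_m) = 69.6683 / 6 = 11.6114
β = Cov / Var(R_m) = 9.2122 / 11.6114 = 0.7934
E(R) = R_f + β × MRP = 0.9% + 0.7934 × 3.7% = 3.84%

3.84%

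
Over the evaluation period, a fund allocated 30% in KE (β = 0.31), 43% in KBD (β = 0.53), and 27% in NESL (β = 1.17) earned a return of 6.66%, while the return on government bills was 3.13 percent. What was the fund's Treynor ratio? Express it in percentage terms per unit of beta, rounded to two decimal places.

β_P = 0.30×0.31 + 0.43×0.53 + 0.27×1.17 = 0.6368
Treynor = (R_P − R_f) / β_P = (6.66% − 3.13%) / 0.6368 = 3.53% / 0.6368 = 5.54%

5.54%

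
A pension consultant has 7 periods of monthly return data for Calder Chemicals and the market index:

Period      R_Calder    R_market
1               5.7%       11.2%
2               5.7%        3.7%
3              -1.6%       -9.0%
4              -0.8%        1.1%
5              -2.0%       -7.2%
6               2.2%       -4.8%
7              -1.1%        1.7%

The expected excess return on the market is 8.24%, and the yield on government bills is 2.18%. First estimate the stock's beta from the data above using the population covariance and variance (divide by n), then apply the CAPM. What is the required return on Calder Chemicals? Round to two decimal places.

5.07%

Mean R_i = (5.7 + 5.7 − 1.6 − 0.8 − 2.0 + 2.2 − 1.1) / 7 = 1.1571%
Mean R_m = (11.2 + 3.7 − 9.0 + 1.1 − 7.2 − 4.8 + 1.7) / 7 = -0.4714%
Σ(R_i − R̄_i)(R_m − R̄_m) = 104.2386  ⇒  Cov = 104.2386 / 7 = 14.8912
Σ(R_m − R̄_m)² = 297.5543  ⇒  Var(R_m) = 297.5543 / 7 = 42.5078
β = Cov / Var(R_m) = 14.8912 / 42.5078 = 0.3503
E(R) = R_f + β × MRP = 2.18% + 0.3503 × 8.24% = 5.07%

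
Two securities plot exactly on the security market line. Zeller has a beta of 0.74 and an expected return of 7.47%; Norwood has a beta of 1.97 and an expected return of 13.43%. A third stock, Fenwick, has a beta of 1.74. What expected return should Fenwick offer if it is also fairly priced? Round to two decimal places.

12.32%

MRP (SML slope) = (13.43% − 7.47%) / (1.97 − 0.74) = 5.96% / 1.23 = 4.8455%
R_f (intercept) = 7.47% − 0.74 × 4.8455% = 3.8843%
E(R_Fenwick) = R_f + β × MRP = 3.8843% + 1.74 × 4.8455% = 12.32%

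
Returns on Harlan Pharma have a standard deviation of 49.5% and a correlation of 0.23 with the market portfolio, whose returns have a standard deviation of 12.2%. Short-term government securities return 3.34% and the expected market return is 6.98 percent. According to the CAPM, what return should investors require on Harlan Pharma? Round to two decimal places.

6.74%

β = ρ × σ_i / σ_m = 0.23 × 49.5% / 12.2% = 0.9332
MRP = 6.98% − 3.34% = 3.64%
E(R) = 3.34% + 0.9332 × 3.64% = 6.74%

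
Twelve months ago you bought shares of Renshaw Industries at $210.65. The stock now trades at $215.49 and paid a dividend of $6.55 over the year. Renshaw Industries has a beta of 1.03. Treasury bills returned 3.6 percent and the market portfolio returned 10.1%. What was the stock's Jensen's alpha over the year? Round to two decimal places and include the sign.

Realised HPR = (P1 + D1 − P0) / P0 = (215.49 + 6.55 − 210.65) / 210.65 = 11.39 / 210.65 = 5.4071%
MRP = 10.1% − 3.6% = 6.50%
CAPM required = R_f + β·MRP = 3.6% + 1.03 × 6.5% = 10.2950%
α = realised − required = 5.4071% − 10.2950% = -4.89%

-4.89%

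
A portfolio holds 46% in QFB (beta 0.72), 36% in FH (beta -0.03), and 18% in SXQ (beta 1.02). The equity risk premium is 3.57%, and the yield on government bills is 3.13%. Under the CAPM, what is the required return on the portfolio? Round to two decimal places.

4.93%

β_P = Σ w_i β_i = 0.46×0.72 + 0.36×-0.03 + 0.18×1.02 = 0.5040
E(R_P) = R_f + β_P × MRP = 3.13% + 0.5040 × 3.57% = 4.93%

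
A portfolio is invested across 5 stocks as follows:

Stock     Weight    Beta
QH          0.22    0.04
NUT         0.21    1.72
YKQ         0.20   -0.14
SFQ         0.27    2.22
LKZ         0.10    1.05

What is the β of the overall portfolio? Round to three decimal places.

1.046

β_P = Σ w_i β_i = 0.22×0.04 + 0.21×1.72 + 0.20×-0.14 + 0.27×2.22 + 0.10×1.05 = 1.0464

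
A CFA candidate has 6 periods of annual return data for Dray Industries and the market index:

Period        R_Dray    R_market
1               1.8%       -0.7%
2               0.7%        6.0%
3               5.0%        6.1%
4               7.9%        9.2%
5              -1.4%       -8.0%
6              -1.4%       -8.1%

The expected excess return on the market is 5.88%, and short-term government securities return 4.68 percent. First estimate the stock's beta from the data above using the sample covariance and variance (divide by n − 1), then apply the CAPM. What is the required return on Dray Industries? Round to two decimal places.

7.14%

Mean R_i = (1.8 + 0.7 + 5.0 + 7.9 − 1.4 − 1.4) / 6 = 2.1000%
Mean R_m = (-0.7 + 6.0 + 6.1 + 9.2 − 8.0 − 8.1) / 6 = 0.7500%
Σ(R_i − R̄_i)(R_m − R̄_m) = 119.2100  ⇒  Cov = 119.2100 / 5 = 23.8420
Σ(R_m − R̄_m)² = 284.5750  ⇒  Var(R_m) = 284.5750 / 5 = 56.9150
β = Cov / Var(R_m) = 23.8420 / 56.9150 = 0.4189
E(R) = R_f + β × MRP = 4.68% + 0.4189 × 5.88% = 7.14%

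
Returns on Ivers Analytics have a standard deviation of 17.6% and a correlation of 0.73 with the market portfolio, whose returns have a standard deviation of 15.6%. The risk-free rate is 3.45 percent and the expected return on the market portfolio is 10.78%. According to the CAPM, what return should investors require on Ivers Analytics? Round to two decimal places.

β = ρ × σ_i / σ_m = 0.73 × 17.6% / 15.6% = 0.8236
MRP = 10.78% − 3.45% = 7.33%
E(R) = 3.45% + 0.8236 × 7.33% = 9.49%

9.49%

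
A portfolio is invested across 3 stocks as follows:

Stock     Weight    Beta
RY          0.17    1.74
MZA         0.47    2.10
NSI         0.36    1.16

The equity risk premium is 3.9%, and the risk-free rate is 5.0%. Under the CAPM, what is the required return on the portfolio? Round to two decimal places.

11.63%

β_P = Σ w_i β_i = 0.17×1.74 + 0.47×2.10 + 0.36×1.16 = 1.7004
E(R_P) = R_f + β_P × MRP = 5.0% + 1.7004 × 3.9% = 11.63%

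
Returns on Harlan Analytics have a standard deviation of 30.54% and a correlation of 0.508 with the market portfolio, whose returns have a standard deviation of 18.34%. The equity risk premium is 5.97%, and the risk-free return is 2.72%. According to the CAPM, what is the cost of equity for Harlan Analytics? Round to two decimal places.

β = ρ × σ_i / σ_m = 0.508 × 30.54% / 18.34% = 0.8459
E(R) = 2.72% + 0.8459 × 5.97% = 7.77%

7.77%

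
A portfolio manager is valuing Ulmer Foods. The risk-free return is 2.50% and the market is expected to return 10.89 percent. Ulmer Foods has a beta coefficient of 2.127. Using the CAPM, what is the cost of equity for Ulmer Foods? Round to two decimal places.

20.35%

Market risk premium = E(R_m) − R_f = 10.89% − 2.50% = 8.39%
E(R) = R_f + β × MRP = 2.50% + 2.127 × 8.39% = 20.35%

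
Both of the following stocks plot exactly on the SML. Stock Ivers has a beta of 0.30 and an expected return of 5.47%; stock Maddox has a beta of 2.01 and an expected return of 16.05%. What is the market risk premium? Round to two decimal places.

6.19%

Both satisfy E(R) = R_f + β·MRP, so the slope of the SML is
MRP = (16.05% − 5.47%) / (2.01 − 0.30) = 10.58% / 1.71 = 6.1871%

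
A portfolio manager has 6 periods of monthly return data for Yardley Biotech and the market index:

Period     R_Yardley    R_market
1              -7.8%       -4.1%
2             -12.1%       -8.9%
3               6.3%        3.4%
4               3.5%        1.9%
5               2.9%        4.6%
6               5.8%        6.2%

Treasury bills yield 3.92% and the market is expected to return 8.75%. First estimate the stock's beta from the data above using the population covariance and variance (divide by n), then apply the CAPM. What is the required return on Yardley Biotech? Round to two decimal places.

10.14%

Mean R_i = (-7.8 − 12.1 + 6.3 + 3.5 + 2.9 + 5.8) / 6 = -0.2333%
Mean R_m = (-4.1 − 8.9 + 3.4 + 1.9 + 4.6 + 6.2) / 6 = 0.5167%
Σ(R_i − R̄_i)(R_m − R̄_m) = 217.7633  ⇒  Cov = 217.7633 / 6 = 36.2939
Σ(R_m − R̄_m)² = 169.1883  ⇒  Var(R_m) = 169.1883 / 6 = 28.1981
β = Cov / Var(R_m) = 36.2939 / 28.1981 = 1.2871
MRP = 8.75% − 3.92% = 4.83%
E(R) = R_f + β × MRP = 3.92% + 1.2871 × 4.83% = 10.14%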